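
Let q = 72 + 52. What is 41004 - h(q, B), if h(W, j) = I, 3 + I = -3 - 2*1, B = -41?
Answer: 41012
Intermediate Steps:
I = -8 (I = -3 + (-3 - 2*1) = -3 + (-3 - 2) = -3 - 5 = -8)
q = 124
h(W, j) = -8
41004 - h(q, B) = 41004 - 1*(-8) = 41004 + 8 = 41012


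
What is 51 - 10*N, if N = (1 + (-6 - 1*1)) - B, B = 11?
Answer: 221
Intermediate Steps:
N = -17 (N = (1 + (-6 - 1*1)) - 1*11 = (1 + (-6 - 1)) - 11 = (1 - 7) - 11 = -6 - 11 = -17)
51 - 10*N = 51 - 10*(-17) = 51 + 170 = 221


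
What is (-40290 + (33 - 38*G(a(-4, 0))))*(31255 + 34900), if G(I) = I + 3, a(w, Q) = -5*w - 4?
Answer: -2710965745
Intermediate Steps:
a(w, Q) = -4 - 5*w
G(I) = 3 + I
(-40290 + (33 - 38*G(a(-4, 0))))*(31255 + 34900) = (-40290 + (33 - 38*(3 + (-4 - 5*(-4)))))*(31255 + 34900) = (-40290 + (33 - 38*(3 + (-4 + 20))))*66155 = (-40290 + (33 - 38*(3 + 16)))*66155 = (-40290 + (33 - 38*19))*66155 = (-40290 + (33 - 722))*66155 = (-40290 - 689)*66155 = -40979*66155 = -2710965745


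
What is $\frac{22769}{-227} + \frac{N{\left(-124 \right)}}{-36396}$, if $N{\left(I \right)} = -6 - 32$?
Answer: $- \frac{414345949}{4130946} \approx -100.3$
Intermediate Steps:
$N{\left(I \right)} = -38$ ($N{\left(I \right)} = -6 - 32 = -38$)
$\frac{22769}{-227} + \frac{N{\left(-124 \right)}}{-36396} = \frac{22769}{-227} - \frac{38}{-36396} = 22769 \left(- \frac{1}{227}\right) - - \frac{19}{18198} = - \frac{22769}{227} + \frac{19}{18198} = - \frac{414345949}{4130946}$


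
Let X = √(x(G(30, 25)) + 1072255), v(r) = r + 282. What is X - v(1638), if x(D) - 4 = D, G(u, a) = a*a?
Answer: -1920 + 2*√268221 ≈ -884.20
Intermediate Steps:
G(u, a) = a²
v(r) = 282 + r
x(D) = 4 + D
X = 2*√268221 (X = √((4 + 25²) + 1072255) = √((4 + 625) + 1072255) = √(629 + 1072255) = √1072884 = 2*√268221 ≈ 1035.8)
X - v(1638) = 2*√268221 - (282 + 1638) = 2*√268221 - 1*1920 = 2*√268221 - 1920 = -1920 + 2*√268221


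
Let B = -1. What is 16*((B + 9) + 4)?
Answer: 192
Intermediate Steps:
16*((B + 9) + 4) = 16*((-1 + 9) + 4) = 16*(8 + 4) = 16*12 = 192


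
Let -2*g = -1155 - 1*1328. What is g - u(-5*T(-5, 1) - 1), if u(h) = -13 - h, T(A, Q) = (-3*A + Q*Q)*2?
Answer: 2187/2 ≈ 1093.5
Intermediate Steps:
T(A, Q) = -6*A + 2*Q² (T(A, Q) = (-3*A + Q²)*2 = (Q² - 3*A)*2 = -6*A + 2*Q²)
g = 2483/2 (g = -(-1155 - 1*1328)/2 = -(-1155 - 1328)/2 = -½*(-2483) = 2483/2 ≈ 1241.5)
g - u(-5*T(-5, 1) - 1) = 2483/2 - (-13 - (-5*(-6*(-5) + 2*1²) - 1)) = 2483/2 - (-13 - (-5*(30 + 2*1) - 1)) = 2483/2 - (-13 - (-5*(30 + 2) - 1)) = 2483/2 - (-13 - (-5*32 - 1)) = 2483/2 - (-13 - (-160 - 1)) = 2483/2 - (-13 - 1*(-161)) = 2483/2 - (-13 + 161) = 2483/2 - 1*148 = 2483/2 - 148 = 2187/2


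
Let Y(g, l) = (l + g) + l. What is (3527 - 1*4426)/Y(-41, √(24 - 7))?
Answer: 36859/1613 + 1798*√17/1613 ≈ 27.447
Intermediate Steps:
Y(g, l) = g + 2*l (Y(g, l) = (g + l) + l = g + 2*l)
(3527 - 1*4426)/Y(-41, √(24 - 7)) = (3527 - 1*4426)/(-41 + 2*√(24 - 7)) = (3527 - 4426)/(-41 + 2*√17) = -899/(-41 + 2*√17)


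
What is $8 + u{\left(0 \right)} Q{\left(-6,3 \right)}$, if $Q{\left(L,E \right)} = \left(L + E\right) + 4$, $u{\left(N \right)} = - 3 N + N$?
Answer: $8$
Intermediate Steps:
$u{\left(N \right)} = - 2 N$
$Q{\left(L,E \right)} = 4 + E + L$ ($Q{\left(L,E \right)} = \left(E + L\right) + 4 = 4 + E + L$)
$8 + u{\left(0 \right)} Q{\left(-6,3 \right)} = 8 + \left(-2\right) 0 \left(4 + 3 - 6\right) = 8 + 0 \cdot 1 = 8 + 0 = 8$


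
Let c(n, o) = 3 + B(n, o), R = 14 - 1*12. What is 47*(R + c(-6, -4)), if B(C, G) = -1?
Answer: 188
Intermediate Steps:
R = 2 (R = 14 - 12 = 2)
c(n, o) = 2 (c(n, o) = 3 - 1 = 2)
47*(R + c(-6, -4)) = 47*(2 + 2) = 47*4 = 188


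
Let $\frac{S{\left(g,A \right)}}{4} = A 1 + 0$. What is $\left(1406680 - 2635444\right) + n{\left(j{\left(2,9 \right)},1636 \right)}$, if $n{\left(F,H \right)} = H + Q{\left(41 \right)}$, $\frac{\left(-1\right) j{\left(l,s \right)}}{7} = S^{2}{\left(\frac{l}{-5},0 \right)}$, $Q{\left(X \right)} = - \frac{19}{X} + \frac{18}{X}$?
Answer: $- \frac{50312249}{41} \approx -1.2271 \cdot 10^{6}$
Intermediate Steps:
$S{\left(g,A \right)} = 4 A$ ($S{\left(g,A \right)} = 4 \left(A 1 + 0\right) = 4 \left(A + 0\right) = 4 A$)
$Q{\left(X \right)} = - \frac{1}{X}$
$j{\left(l,s \right)} = 0$ ($j{\left(l,s \right)} = - 7 \left(4 \cdot 0\right)^{2} = - 7 \cdot 0^{2} = \left(-7\right) 0 = 0$)
$n{\left(F,H \right)} = - \frac{1}{41} + H$ ($n{\left(F,H \right)} = H - \frac{1}{41} = - \frac{1}{41} + H$)
$\left(1406680 - 2635444\right) + n{\left(j{\left(2,9 \right)},1636 \right)} = \left(1406680 - 2635444\right) + \left(- \frac{1}{41} + 1636\right) = -1228764 + \frac{67075}{41} = - \frac{50312249}{41}$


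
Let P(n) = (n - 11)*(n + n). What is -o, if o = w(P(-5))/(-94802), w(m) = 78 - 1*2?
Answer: 38/47401 ≈ 0.00080167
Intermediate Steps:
P(n) = 2*n*(-11 + n) (P(n) = (-11 + n)*(2*n) = 2*n*(-11 + n))
w(m) = 76 (w(m) = 78 - 2 = 76)
o = -38/47401 (o = 76/(-94802) = 76*(-1/94802) = -38/47401 ≈ -0.00080167)
-o = -1*(-38/47401) = 38/47401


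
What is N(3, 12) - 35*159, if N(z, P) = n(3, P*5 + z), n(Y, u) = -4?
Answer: -5569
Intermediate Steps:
N(z, P) = -4
N(3, 12) - 35*159 = -4 - 35*159 = -4 - 5565 = -5569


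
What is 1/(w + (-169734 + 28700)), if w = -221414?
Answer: -1/362448 ≈ -2.7590e-6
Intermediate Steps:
1/(w + (-169734 + 28700)) = 1/(-221414 + (-169734 + 28700)) = 1/(-221414 - 141034) = 1/(-362448) = -1/362448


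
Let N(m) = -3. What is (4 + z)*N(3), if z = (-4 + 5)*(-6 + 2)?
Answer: 0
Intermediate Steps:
z = -4 (z = 1*(-4) = -4)
(4 + z)*N(3) = (4 - 4)*(-3) = 0*(-3) = 0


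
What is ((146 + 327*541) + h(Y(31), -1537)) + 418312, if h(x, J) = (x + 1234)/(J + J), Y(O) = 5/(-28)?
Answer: 51244221733/86072 ≈ 5.9537e+5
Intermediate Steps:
Y(O) = -5/28 (Y(O) = 5*(-1/28) = -5/28)
h(x, J) = (1234 + x)/(2*J) (h(x, J) = (1234 + x)/((2*J)) = (1234 + x)*(1/(2*J)) = (1234 + x)/(2*J))
((146 + 327*541) + h(Y(31), -1537)) + 418312 = ((146 + 327*541) + (½)*(1234 - 5/28)/(-1537)) + 418312 = ((146 + 176907) + (½)*(-1/1537)*(34547/28)) + 418312 = (177053 - 34547/86072) + 418312 = 15239271269/86072 + 418312 = 51244221733/86072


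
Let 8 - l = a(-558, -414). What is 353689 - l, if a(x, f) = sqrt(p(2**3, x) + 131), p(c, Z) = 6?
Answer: 353681 + sqrt(137) ≈ 3.5369e+5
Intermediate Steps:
a(x, f) = sqrt(137) (a(x, f) = sqrt(6 + 131) = sqrt(137))
l = 8 - sqrt(137) ≈ -3.7047
353689 - l = 353689 - (8 - sqrt(137)) = 353689 + (-8 + sqrt(137)) = 353681 + sqrt(137)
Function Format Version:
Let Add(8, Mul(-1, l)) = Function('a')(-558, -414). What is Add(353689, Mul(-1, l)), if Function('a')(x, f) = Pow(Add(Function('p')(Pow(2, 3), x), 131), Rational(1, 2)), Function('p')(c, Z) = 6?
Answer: Add(353681, Pow(137, Rational(1, 2))) ≈ 3.5369e+5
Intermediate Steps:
Function('a')(x, f) = Pow(137, Rational(1, 2)) (Function('a')(x, f) = Pow(Add(6, 131), Rational(1, 2)) = Pow(137, Rational(1, 2)))
l = Add(8, Mul(-1, Pow(137, Rational(1, 2)))) ≈ -3.7047
Add(353689, Mul(-1, l)) = Add(353689, Mul(-1, Add(8, Mul(-1, Pow(137, Rational(1, 2)))))) = Add(353689, Add(-8, Pow(137, Rational(1, 2)))) = Add(353681, Pow(137, Rational(1, 2)))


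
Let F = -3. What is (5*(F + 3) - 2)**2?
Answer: 4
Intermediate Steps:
(5*(F + 3) - 2)**2 = (5*(-3 + 3) - 2)**2 = (5*0 - 2)**2 = (0 - 2)**2 = (-2)**2 = 4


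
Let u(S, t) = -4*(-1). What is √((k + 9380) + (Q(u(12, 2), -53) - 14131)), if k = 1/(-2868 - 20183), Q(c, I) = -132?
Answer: I*√2594575241734/23051 ≈ 69.878*I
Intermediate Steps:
u(S, t) = 4
k = -1/23051 (k = 1/(-23051) = -1/23051 ≈ -4.3382e-5)
√((k + 9380) + (Q(u(12, 2), -53) - 14131)) = √((-1/23051 + 9380) + (-132 - 14131)) = √(216218379/23051 - 14263) = √(-112558034/23051) = I*√2594575241734/23051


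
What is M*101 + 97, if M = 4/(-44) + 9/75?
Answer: 27483/275 ≈ 99.938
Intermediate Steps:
M = 8/275 (M = 4*(-1/44) + 9*(1/75) = -1/11 + 3/25 = 8/275 ≈ 0.029091)
M*101 + 97 = (8/275)*101 + 97 = 808/275 + 97 = 27483/275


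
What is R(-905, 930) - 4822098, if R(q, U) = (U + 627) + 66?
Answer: -4820475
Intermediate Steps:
R(q, U) = 693 + U (R(q, U) = (627 + U) + 66 = 693 + U)
R(-905, 930) - 4822098 = (693 + 930) - 4822098 = 1623 - 4822098 = -4820475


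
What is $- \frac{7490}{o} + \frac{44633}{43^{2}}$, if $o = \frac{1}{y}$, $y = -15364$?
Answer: $\frac{212776234273}{1849} \approx 1.1508 \cdot 10^{8}$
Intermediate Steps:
$o = - \frac{1}{15364}$ ($o = \frac{1}{-15364} = - \frac{1}{15364} \approx -6.5087 \cdot 10^{-5}$)
$- \frac{7490}{o} + \frac{44633}{43^{2}} = - \frac{7490}{- \frac{1}{15364}} + \frac{44633}{43^{2}} = \left(-7490\right) \left(-15364\right) + \frac{44633}{1849} = 115076360 + 44633 \cdot \frac{1}{1849} = 115076360 + \frac{44633}{1849} = \frac{212776234273}{1849}$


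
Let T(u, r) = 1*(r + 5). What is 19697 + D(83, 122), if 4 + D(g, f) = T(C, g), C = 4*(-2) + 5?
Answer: 19781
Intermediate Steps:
C = -3 (C = -8 + 5 = -3)
T(u, r) = 5 + r (T(u, r) = 1*(5 + r) = 5 + r)
D(g, f) = 1 + g (D(g, f) = -4 + (5 + g) = 1 + g)
19697 + D(83, 122) = 19697 + (1 + 83) = 19697 + 84 = 19781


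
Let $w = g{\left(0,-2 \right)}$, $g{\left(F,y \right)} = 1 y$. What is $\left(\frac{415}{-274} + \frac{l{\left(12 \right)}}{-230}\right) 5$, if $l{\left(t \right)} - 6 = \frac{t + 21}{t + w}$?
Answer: $- \frac{489991}{63020} \approx -7.7752$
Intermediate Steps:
$g{\left(F,y \right)} = y$
$w = -2$
$l{\left(t \right)} = 6 + \frac{21 + t}{-2 + t}$ ($l{\left(t \right)} = 6 + \frac{t + 21}{t - 2} = 6 + \frac{21 + t}{-2 + t}$)
$\left(\frac{415}{-274} + \frac{l{\left(12 \right)}}{-230}\right) 5 = \left(\frac{415}{-274} + \frac{\frac{1}{-2 + 12} \left(9 + 7 \cdot 12\right)}{-230}\right) 5 = \left(415 \left(- \frac{1}{274}\right) + \frac{9 + 84}{10} \left(- \frac{1}{230}\right)\right) 5 = \left(- \frac{415}{274} + \frac{1}{10} \cdot 93 \left(- \frac{1}{230}\right)\right) 5 = \left(- \frac{415}{274} + \frac{93}{10} \left(- \frac{1}{230}\right)\right) 5 = \left(- \frac{415}{274} - \frac{93}{2300}\right) 5 = \left(- \frac{489991}{315100}\right) 5 = - \frac{489991}{63020}$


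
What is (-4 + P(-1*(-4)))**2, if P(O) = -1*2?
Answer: 36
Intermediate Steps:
P(O) = -2
(-4 + P(-1*(-4)))**2 = (-4 - 2)**2 = (-6)**2 = 36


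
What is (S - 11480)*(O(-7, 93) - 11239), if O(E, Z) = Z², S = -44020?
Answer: 143745000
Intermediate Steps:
(S - 11480)*(O(-7, 93) - 11239) = (-44020 - 11480)*(93² - 11239) = -55500*(8649 - 11239) = -55500*(-2590) = 143745000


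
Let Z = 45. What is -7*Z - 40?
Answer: -355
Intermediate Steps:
-7*Z - 40 = -7*45 - 40 = -315 - 40 = -355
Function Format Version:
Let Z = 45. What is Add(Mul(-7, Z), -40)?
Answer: -355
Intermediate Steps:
Add(Mul(-7, Z), -40) = Add(Mul(-7, 45), -40) = Add(-315, -40) = -355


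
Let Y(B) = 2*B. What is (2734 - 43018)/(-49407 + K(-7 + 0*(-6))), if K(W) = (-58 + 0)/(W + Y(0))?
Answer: 281988/345791 ≈ 0.81549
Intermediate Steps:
K(W) = -58/W (K(W) = (-58 + 0)/(W + 2*0) = -58/(W + 0) = -58/W)
(2734 - 43018)/(-49407 + K(-7 + 0*(-6))) = (2734 - 43018)/(-49407 - 58/(-7 + 0*(-6))) = -40284/(-49407 - 58/(-7 + 0)) = -40284/(-49407 - 58/(-7)) = -40284/(-49407 - 58*(-⅐)) = -40284/(-49407 + 58/7) = -40284/(-345791/7) = -40284*(-7/345791) = 281988/345791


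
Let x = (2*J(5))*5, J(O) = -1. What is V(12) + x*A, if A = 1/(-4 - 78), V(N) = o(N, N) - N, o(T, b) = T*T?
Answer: 5417/41 ≈ 132.12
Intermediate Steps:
o(T, b) = T²
V(N) = N² - N
x = -10 (x = (2*(-1))*5 = -2*5 = -10)
A = -1/82 (A = 1/(-82) = -1/82 ≈ -0.012195)
V(12) + x*A = 12*(-1 + 12) - 10*(-1/82) = 12*11 + 5/41 = 132 + 5/41 = 5417/41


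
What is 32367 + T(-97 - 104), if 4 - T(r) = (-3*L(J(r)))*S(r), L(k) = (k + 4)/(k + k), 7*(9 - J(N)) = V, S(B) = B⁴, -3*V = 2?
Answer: 1346611026547/382 ≈ 3.5252e+9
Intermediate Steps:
V = -⅔ (V = -⅓*2 = -⅔ ≈ -0.66667)
J(N) = 191/21 (J(N) = 9 - ⅐*(-⅔) = 9 + 2/21 = 191/21)
L(k) = (4 + k)/(2*k) (L(k) = (4 + k)/((2*k)) = (4 + k)*(1/(2*k)) = (4 + k)/(2*k))
T(r) = 4 + 825*r⁴/382 (T(r) = 4 - (-3*(4 + 191/21)/(2*191/21))*r⁴ = 4 - (-3*21*275/(2*191*21))*r⁴ = 4 - (-3*275/382)*r⁴ = 4 - (-825)*r⁴/382 = 4 + 825*r⁴/382)
32367 + T(-97 - 104) = 32367 + (4 + 825*(-97 - 104)⁴/382) = 32367 + (4 + (825/382)*(-201)⁴) = 32367 + (4 + (825/382)*1632240801) = 32367 + (4 + 1346598660825/382) = 32367 + 1346598662353/382 = 1346611026547/382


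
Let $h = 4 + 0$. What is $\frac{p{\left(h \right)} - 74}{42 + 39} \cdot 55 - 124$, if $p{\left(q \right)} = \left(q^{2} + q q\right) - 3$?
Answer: $- \frac{1391}{9} \approx -154.56$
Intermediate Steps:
$h = 4$
$p{\left(q \right)} = -3 + 2 q^{2}$ ($p{\left(q \right)} = \left(q^{2} + q^{2}\right) - 3 = 2 q^{2} - 3 = -3 + 2 q^{2}$)
$\frac{p{\left(h \right)} - 74}{42 + 39} \cdot 55 - 124 = \frac{\left(-3 + 2 \cdot 4^{2}\right) - 74}{42 + 39} \cdot 55 - 124 = \frac{\left(-3 + 2 \cdot 16\right) - 74}{81} \cdot 55 - 124 = \left(\left(-3 + 32\right) - 74\right) \frac{1}{81} \cdot 55 - 124 = \left(29 - 74\right) \frac{1}{81} \cdot 55 - 124 = \left(-45\right) \frac{1}{81} \cdot 55 - 124 = \left(- \frac{5}{9}\right) 55 - 124 = - \frac{275}{9} - 124 = - \frac{1391}{9}$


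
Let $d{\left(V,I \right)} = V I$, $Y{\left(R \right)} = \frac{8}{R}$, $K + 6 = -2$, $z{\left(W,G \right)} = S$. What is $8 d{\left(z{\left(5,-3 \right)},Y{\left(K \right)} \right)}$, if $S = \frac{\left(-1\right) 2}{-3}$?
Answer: $- \frac{16}{3} \approx -5.3333$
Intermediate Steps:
$S = \frac{2}{3}$ ($S = \left(-2\right) \left(- \frac{1}{3}\right) = \frac{2}{3} \approx 0.66667$)
$z{\left(W,G \right)} = \frac{2}{3}$
$K = -8$ ($K = -6 - 2 = -8$)
$d{\left(V,I \right)} = I V$
$8 d{\left(z{\left(5,-3 \right)},Y{\left(K \right)} \right)} = 8 \frac{8}{-8} \cdot \frac{2}{3} = 8 \cdot 8 \left(- \frac{1}{8}\right) \frac{2}{3} = 8 \left(\left(-1\right) \frac{2}{3}\right) = 8 \left(- \frac{2}{3}\right) = - \frac{16}{3}$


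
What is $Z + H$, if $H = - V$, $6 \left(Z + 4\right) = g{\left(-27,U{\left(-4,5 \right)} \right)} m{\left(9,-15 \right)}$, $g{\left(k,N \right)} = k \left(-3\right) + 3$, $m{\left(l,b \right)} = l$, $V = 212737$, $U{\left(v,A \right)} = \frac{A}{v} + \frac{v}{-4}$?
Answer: $-212615$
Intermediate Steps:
$U{\left(v,A \right)} = - \frac{v}{4} + \frac{A}{v}$ ($U{\left(v,A \right)} = \frac{A}{v} + v \left(- \frac{1}{4}\right) = \frac{A}{v} - \frac{v}{4} = - \frac{v}{4} + \frac{A}{v}$)
$g{\left(k,N \right)} = 3 - 3 k$ ($g{\left(k,N \right)} = - 3 k + 3 = 3 - 3 k$)
$Z = 122$ ($Z = -4 + \frac{\left(3 - -81\right) 9}{6} = -4 + \frac{\left(3 + 81\right) 9}{6} = -4 + \frac{84 \cdot 9}{6} = -4 + \frac{1}{6} \cdot 756 = -4 + 126 = 122$)
$H = -212737$ ($H = \left(-1\right) 212737 = -212737$)
$Z + H = 122 - 212737 = -212615$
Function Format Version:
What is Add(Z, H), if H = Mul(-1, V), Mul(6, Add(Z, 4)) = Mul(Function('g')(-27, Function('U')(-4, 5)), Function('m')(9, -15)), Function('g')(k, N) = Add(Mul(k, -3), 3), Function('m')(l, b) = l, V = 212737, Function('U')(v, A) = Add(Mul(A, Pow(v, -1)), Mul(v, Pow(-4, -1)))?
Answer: -212615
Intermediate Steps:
Function('U')(v, A) = Add(Mul(Rational(-1, 4), v), Mul(A, Pow(v, -1))) (Function('U')(v, A) = Add(Mul(A, Pow(v, -1)), Mul(v, Rational(-1, 4))) = Add(Mul(A, Pow(v, -1)), Mul(Rational(-1, 4), v)) = Add(Mul(Rational(-1, 4), v), Mul(A, Pow(v, -1))))
Function('g')(k, N) = Add(3, Mul(-3, k)) (Function('g')(k, N) = Add(Mul(-3, k), 3) = Add(3, Mul(-3, k)))
Z = 122 (Z = Add(-4, Mul(Rational(1, 6), Mul(Add(3, Mul(-3, -27)), 9))) = Add(-4, Mul(Rational(1, 6), Mul(Add(3, 81), 9))) = Add(-4, Mul(Rational(1, 6), Mul(84, 9))) = Add(-4, Mul(Rational(1, 6), 756)) = Add(-4, 126) = 122)
H = -212737 (H = Mul(-1, 212737) = -212737)
Add(Z, H) = Add(122, -212737) = -212615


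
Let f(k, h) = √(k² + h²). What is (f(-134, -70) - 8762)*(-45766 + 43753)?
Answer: 17637906 - 4026*√5714 ≈ 1.7334e+7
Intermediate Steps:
f(k, h) = √(h² + k²)
(f(-134, -70) - 8762)*(-45766 + 43753) = (√((-70)² + (-134)²) - 8762)*(-45766 + 43753) = (√(4900 + 17956) - 8762)*(-2013) = (√22856 - 8762)*(-2013) = (2*√5714 - 8762)*(-2013) = (-8762 + 2*√5714)*(-2013) = 17637906 - 4026*√5714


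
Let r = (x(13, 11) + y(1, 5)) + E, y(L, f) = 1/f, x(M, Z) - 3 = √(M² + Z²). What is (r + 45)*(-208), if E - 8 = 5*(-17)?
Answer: 29952/5 - 208*√290 ≈ 2448.3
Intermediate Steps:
x(M, Z) = 3 + √(M² + Z²)
E = -77 (E = 8 + 5*(-17) = 8 - 85 = -77)
r = -369/5 + √290 (r = ((3 + √(13² + 11²)) + 1/5) - 77 = ((3 + √(169 + 121)) + ⅕) - 77 = ((3 + √290) + ⅕) - 77 = (16/5 + √290) - 77 = -369/5 + √290 ≈ -56.771)
(r + 45)*(-208) = ((-369/5 + √290) + 45)*(-208) = (-144/5 + √290)*(-208) = 29952/5 - 208*√290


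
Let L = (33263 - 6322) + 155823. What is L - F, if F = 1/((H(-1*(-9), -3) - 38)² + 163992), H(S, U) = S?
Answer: 30125538411/164833 ≈ 1.8276e+5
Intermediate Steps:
L = 182764 (L = 26941 + 155823 = 182764)
F = 1/164833 (F = 1/((-1*(-9) - 38)² + 163992) = 1/((9 - 38)² + 163992) = 1/((-29)² + 163992) = 1/(841 + 163992) = 1/164833 ≈ 6.0667e-6)
L - F = 182764 - 1*1/164833 = 182764 - 1/164833 = 30125538411/164833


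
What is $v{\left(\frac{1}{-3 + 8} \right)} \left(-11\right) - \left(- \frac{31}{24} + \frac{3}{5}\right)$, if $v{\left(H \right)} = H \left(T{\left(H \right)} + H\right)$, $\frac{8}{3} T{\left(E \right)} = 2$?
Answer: $- \frac{839}{600} \approx -1.3983$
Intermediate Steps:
$T{\left(E \right)} = \frac{3}{4}$ ($T{\left(E \right)} = \frac{3}{8} \cdot 2 = \frac{3}{4}$)
$v{\left(H \right)} = H \left(\frac{3}{4} + H\right)$
$v{\left(\frac{1}{-3 + 8} \right)} \left(-11\right) - \left(- \frac{31}{24} + \frac{3}{5}\right) = \frac{3 + \frac{4}{-3 + 8}}{4 \left(-3 + 8\right)} \left(-11\right) - \left(- \frac{31}{24} + \frac{3}{5}\right) = \frac{3 + \frac{4}{5}}{4 \cdot 5} \left(-11\right) - - \frac{83}{120} = \frac{1}{4} \cdot \frac{1}{5} \left(3 + 4 \cdot \frac{1}{5}\right) \left(-11\right) + \left(\frac{31}{24} - \frac{3}{5}\right) = \frac{1}{4} \cdot \frac{1}{5} \left(3 + \frac{4}{5}\right) \left(-11\right) + \frac{83}{120} = \frac{1}{4} \cdot \frac{1}{5} \cdot \frac{19}{5} \left(-11\right) + \frac{83}{120} = \frac{19}{100} \left(-11\right) + \frac{83}{120} = - \frac{209}{100} + \frac{83}{120} = - \frac{839}{600}$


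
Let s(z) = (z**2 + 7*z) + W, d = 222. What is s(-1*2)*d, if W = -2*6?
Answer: -4884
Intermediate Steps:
W = -12
s(z) = -12 + z**2 + 7*z (s(z) = (z**2 + 7*z) - 12 = -12 + z**2 + 7*z)
s(-1*2)*d = (-12 + (-1*2)**2 + 7*(-1*2))*222 = (-12 + (-2)**2 + 7*(-2))*222 = (-12 + 4 - 14)*222 = -22*222 = -4884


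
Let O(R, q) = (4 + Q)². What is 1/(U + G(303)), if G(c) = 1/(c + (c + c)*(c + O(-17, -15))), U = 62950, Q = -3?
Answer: 184527/11615974651 ≈ 1.5886e-5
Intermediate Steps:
O(R, q) = 1 (O(R, q) = (4 - 3)² = 1² = 1)
G(c) = 1/(c + 2*c*(1 + c)) (G(c) = 1/(c + (c + c)*(c + 1)) = 1/(c + (2*c)*(1 + c)) = 1/(c + 2*c*(1 + c)))
1/(U + G(303)) = 1/(62950 + 1/(303*(3 + 2*303))) = 1/(62950 + 1/(303*(3 + 606))) = 1/(62950 + (1/303)/609) = 1/(62950 + (1/303)*(1/609)) = 1/(62950 + 1/184527) = 1/(11615974651/184527) = 184527/11615974651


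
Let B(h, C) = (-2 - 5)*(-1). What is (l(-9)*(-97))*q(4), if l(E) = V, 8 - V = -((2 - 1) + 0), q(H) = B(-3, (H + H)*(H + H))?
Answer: -6111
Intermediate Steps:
B(h, C) = 7 (B(h, C) = -7*(-1) = 7)
q(H) = 7
V = 9 (V = 8 - (-1)*((2 - 1) + 0) = 8 - (-1)*(1 + 0) = 8 - (-1) = 8 - 1*(-1) = 8 + 1 = 9)
l(E) = 9
(l(-9)*(-97))*q(4) = (9*(-97))*7 = -873*7 = -6111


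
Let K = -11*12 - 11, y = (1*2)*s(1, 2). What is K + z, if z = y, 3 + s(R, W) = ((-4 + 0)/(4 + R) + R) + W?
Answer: -723/5 ≈ -144.60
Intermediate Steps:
s(R, W) = -3 + R + W - 4/(4 + R) (s(R, W) = -3 + (((-4 + 0)/(4 + R) + R) + W) = -3 + ((-4/(4 + R) + R) + W) = -3 + ((R - 4/(4 + R)) + W) = -3 + (R + W - 4/(4 + R)) = -3 + R + W - 4/(4 + R))
y = -8/5 (y = (1*2)*((-16 + 1 + 1² + 4*2 + 1*2)/(4 + 1)) = 2*((-16 + 1 + 1 + 8 + 2)/5) = 2*((⅕)*(-4)) = 2*(-⅘) = -8/5 ≈ -1.6000)
z = -8/5 ≈ -1.6000
K = -143 (K = -132 - 11 = -143)
K + z = -143 - 8/5 = -723/5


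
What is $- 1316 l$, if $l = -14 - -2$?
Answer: $15792$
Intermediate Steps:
$l = -12$ ($l = -14 + 2 = -12$)
$- 1316 l = \left(-1316\right) \left(-12\right) = 15792$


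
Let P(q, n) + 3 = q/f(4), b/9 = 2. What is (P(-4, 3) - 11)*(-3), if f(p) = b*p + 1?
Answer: 3078/73 ≈ 42.164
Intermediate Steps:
b = 18 (b = 9*2 = 18)
f(p) = 1 + 18*p (f(p) = 18*p + 1 = 1 + 18*p)
P(q, n) = -3 + q/73 (P(q, n) = -3 + q/(1 + 18*4) = -3 + q/(1 + 72) = -3 + q/73)
(P(-4, 3) - 11)*(-3) = ((-3 + (1/73)*(-4)) - 11)*(-3) = ((-3 - 4/73) - 11)*(-3) = (-223/73 - 11)*(-3) = -1026/73*(-3) = 3078/73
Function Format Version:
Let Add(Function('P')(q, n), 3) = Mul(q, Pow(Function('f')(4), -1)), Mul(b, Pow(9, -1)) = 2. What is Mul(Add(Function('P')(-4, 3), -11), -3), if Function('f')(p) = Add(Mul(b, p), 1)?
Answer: Rational(3078, 73) ≈ 42.164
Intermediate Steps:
b = 18 (b = Mul(9, 2) = 18)
Function('f')(p) = Add(1, Mul(18, p)) (Function('f')(p) = Add(Mul(18, p), 1) = Add(1, Mul(18, p)))
Function('P')(q, n) = Add(-3, Mul(Rational(1, 73), q)) (Function('P')(q, n) = Add(-3, Mul(q, Pow(Add(1, Mul(18, 4)), -1))) = Add(-3, Mul(q, Pow(Add(1, 72), -1))) = Add(-3, Mul(q, Pow(73, -1))) = Add(-3, Mul(q, Rational(1, 73))) = Add(-3, Mul(Rational(1, 73), q)))
Mul(Add(Function('P')(-4, 3), -11), -3) = Mul(Add(Add(-3, Mul(Rational(1, 73), -4)), -11), -3) = Mul(Add(Add(-3, Rational(-4, 73)), -11), -3) = Mul(Add(Rational(-223, 73), -11), -3) = Mul(Rational(-1026, 73), -3) = Rational(3078, 73)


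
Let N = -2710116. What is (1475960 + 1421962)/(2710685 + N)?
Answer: 2897922/569 ≈ 5093.0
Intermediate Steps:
(1475960 + 1421962)/(2710685 + N) = (1475960 + 1421962)/(2710685 - 2710116) = 2897922/569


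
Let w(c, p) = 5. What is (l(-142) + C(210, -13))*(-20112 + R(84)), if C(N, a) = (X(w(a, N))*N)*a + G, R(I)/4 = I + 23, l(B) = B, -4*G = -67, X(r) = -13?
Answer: -696119739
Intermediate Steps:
G = 67/4 (G = -¼*(-67) = 67/4 ≈ 16.750)
R(I) = 92 + 4*I (R(I) = 4*(I + 23) = 4*(23 + I) = 92 + 4*I)
C(N, a) = 67/4 - 13*N*a (C(N, a) = (-13*N)*a + 67/4 = -13*N*a + 67/4 = 67/4 - 13*N*a)
(l(-142) + C(210, -13))*(-20112 + R(84)) = (-142 + (67/4 - 13*210*(-13)))*(-20112 + (92 + 4*84)) = (-142 + (67/4 + 35490))*(-20112 + (92 + 336)) = (-142 + 142027/4)*(-20112 + 428) = (141459/4)*(-19684) = -696119739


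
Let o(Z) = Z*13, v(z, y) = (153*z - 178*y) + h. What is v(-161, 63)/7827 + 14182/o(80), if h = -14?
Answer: 36853537/4070040 ≈ 9.0548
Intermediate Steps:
v(z, y) = -14 - 178*y + 153*z (v(z, y) = (153*z - 178*y) - 14 = (-178*y + 153*z) - 14 = -14 - 178*y + 153*z)
o(Z) = 13*Z
v(-161, 63)/7827 + 14182/o(80) = (-14 - 178*63 + 153*(-161))/7827 + 14182/((13*80)) = (-14 - 11214 - 24633)*(1/7827) + 14182/1040 = -35861*1/7827 + 14182*(1/1040) = -35861/7827 + 7091/520 = 36853537/4070040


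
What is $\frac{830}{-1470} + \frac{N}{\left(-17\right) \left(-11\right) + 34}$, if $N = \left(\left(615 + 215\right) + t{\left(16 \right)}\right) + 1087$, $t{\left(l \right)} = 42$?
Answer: $\frac{269630}{32487} \approx 8.2996$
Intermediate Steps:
$N = 1959$ ($N = \left(\left(615 + 215\right) + 42\right) + 1087 = \left(830 + 42\right) + 1087 = 872 + 1087 = 1959$)
$\frac{830}{-1470} + \frac{N}{\left(-17\right) \left(-11\right) + 34} = \frac{830}{-1470} + \frac{1959}{\left(-17\right) \left(-11\right) + 34} = 830 \left(- \frac{1}{1470}\right) + \frac{1959}{187 + 34} = - \frac{83}{147} + \frac{1959}{221} = \frac{269630}{32487}$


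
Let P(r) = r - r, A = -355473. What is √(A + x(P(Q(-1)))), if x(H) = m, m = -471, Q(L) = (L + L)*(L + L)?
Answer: 2*I*√88986 ≈ 596.61*I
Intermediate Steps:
Q(L) = 4*L² (Q(L) = (2*L)*(2*L) = 4*L²)
P(r) = 0
x(H) = -471
√(A + x(P(Q(-1)))) = √(-355473 - 471) = √(-355944) = 2*I*√88986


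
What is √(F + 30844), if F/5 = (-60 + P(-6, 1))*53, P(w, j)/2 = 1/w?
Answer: √133701/3 ≈ 121.88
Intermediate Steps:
P(w, j) = 2/w
F = -47965/3 (F = 5*((-60 + 2/(-6))*53) = 5*((-60 + 2*(-⅙))*53) = 5*((-60 - ⅓)*53) = 5*(-181/3*53) = 5*(-9593/3) = -47965/3 ≈ -15988.)
√(F + 30844) = √(-47965/3 + 30844) = √(44567/3) = √133701/3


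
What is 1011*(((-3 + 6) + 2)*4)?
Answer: 20220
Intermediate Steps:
1011*(((-3 + 6) + 2)*4) = 1011*((3 + 2)*4) = 1011*(5*4) = 1011*20 = 20220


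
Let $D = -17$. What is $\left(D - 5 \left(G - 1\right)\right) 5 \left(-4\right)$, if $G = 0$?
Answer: $240$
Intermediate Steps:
$\left(D - 5 \left(G - 1\right)\right) 5 \left(-4\right) = \left(-17 - 5 \left(0 - 1\right)\right) 5 \left(-4\right) = \left(-17 - -5\right) \left(-20\right) = \left(-17 + 5\right) \left(-20\right) = \left(-12\right) \left(-20\right) = 240$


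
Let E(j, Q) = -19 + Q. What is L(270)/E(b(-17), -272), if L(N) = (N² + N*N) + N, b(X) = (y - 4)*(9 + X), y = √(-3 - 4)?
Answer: -48690/97 ≈ -501.96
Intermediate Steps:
y = I*√7 (y = √(-7) = I*√7 ≈ 2.6458*I)
b(X) = (-4 + I*√7)*(9 + X) (b(X) = (I*√7 - 4)*(9 + X) = (-4 + I*√7)*(9 + X))
L(N) = N + 2*N² (L(N) = (N² + N²) + N = 2*N² + N = N + 2*N²)
L(270)/E(b(-17), -272) = (270*(1 + 2*270))/(-19 - 272) = (270*(1 + 540))/(-291) = (270*541)*(-1/291) = 146070*(-1/291) = -48690/97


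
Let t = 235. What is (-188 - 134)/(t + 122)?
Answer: -46/51 ≈ -0.90196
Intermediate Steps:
(-188 - 134)/(t + 122) = (-188 - 134)/(235 + 122) = -322/357 = -322*1/357 = -46/51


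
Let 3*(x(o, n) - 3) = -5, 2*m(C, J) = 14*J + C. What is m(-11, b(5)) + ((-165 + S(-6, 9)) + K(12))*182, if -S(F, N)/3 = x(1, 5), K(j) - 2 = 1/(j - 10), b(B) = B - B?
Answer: -60617/2 ≈ -30309.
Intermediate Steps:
b(B) = 0
m(C, J) = C/2 + 7*J (m(C, J) = (14*J + C)/2 = (C + 14*J)/2 = C/2 + 7*J)
x(o, n) = 4/3 (x(o, n) = 3 + (⅓)*(-5) = 3 - 5/3 = 4/3)
K(j) = 2 + 1/(-10 + j) (K(j) = 2 + 1/(j - 10) = 2 + 1/(-10 + j))
S(F, N) = -4 (S(F, N) = -3*4/3 = -4)
m(-11, b(5)) + ((-165 + S(-6, 9)) + K(12))*182 = ((½)*(-11) + 7*0) + ((-165 - 4) + (-19 + 2*12)/(-10 + 12))*182 = (-11/2 + 0) + (-169 + (-19 + 24)/2)*182 = -11/2 + (-169 + (½)*5)*182 = -11/2 + (-169 + 5/2)*182 = -11/2 - 333/2*182 = -11/2 - 30303 = -60617/2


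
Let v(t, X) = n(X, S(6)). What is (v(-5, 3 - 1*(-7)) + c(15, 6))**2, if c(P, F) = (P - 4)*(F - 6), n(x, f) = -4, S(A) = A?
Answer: 16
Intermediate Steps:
v(t, X) = -4
c(P, F) = (-6 + F)*(-4 + P) (c(P, F) = (-4 + P)*(-6 + F) = (-6 + F)*(-4 + P))
(v(-5, 3 - 1*(-7)) + c(15, 6))**2 = (-4 + (24 - 6*15 - 4*6 + 6*15))**2 = (-4 + (24 - 90 - 24 + 90))**2 = (-4 + 0)**2 = (-4)**2 = 16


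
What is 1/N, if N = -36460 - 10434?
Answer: -1/46894 ≈ -2.1325e-5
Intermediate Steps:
N = -46894
1/N = 1/(-46894) = -1/46894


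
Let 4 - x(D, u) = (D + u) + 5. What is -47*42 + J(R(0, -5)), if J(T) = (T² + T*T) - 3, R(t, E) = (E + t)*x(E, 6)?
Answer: -1777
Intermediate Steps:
x(D, u) = -1 - D - u (x(D, u) = 4 - ((D + u) + 5) = 4 - (5 + D + u) = 4 + (-5 - D - u) = -1 - D - u)
R(t, E) = (-7 - E)*(E + t) (R(t, E) = (E + t)*(-1 - E - 1*6) = (E + t)*(-1 - E - 6) = (E + t)*(-7 - E) = (-7 - E)*(E + t))
J(T) = -3 + 2*T² (J(T) = (T² + T²) - 3 = 2*T² - 3 = -3 + 2*T²)
-47*42 + J(R(0, -5)) = -47*42 + (-3 + 2*(-(7 - 5)*(-5 + 0))²) = -1974 + (-3 + 2*(-1*2*(-5))²) = -1974 + (-3 + 2*10²) = -1974 + (-3 + 2*100) = -1974 + (-3 + 200) = -1974 + 197 = -1777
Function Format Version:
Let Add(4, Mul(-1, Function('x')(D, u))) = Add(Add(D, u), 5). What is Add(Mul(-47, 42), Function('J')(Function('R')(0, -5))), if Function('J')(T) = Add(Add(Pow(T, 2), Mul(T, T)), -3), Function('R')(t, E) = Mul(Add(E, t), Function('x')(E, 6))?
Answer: -1777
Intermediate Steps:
Function('x')(D, u) = Add(-1, Mul(-1, D), Mul(-1, u)) (Function('x')(D, u) = Add(4, Mul(-1, Add(Add(D, u), 5))) = Add(4, Mul(-1, Add(5, D, u))) = Add(4, Add(-5, Mul(-1, D), Mul(-1, u))) = Add(-1, Mul(-1, D), Mul(-1, u)))
Function('R')(t, E) = Mul(Add(-7, Mul(-1, E)), Add(E, t)) (Function('R')(t, E) = Mul(Add(E, t), Add(-1, Mul(-1, E), Mul(-1, 6))) = Mul(Add(E, t), Add(-1, Mul(-1, E), -6)) = Mul(Add(E, t), Add(-7, Mul(-1, E))) = Mul(Add(-7, Mul(-1, E)), Add(E, t)))
Function('J')(T) = Add(-3, Mul(2, Pow(T, 2))) (Function('J')(T) = Add(Add(Pow(T, 2), Pow(T, 2)), -3) = Add(Mul(2, Pow(T, 2)), -3) = Add(-3, Mul(2, Pow(T, 2))))
Add(Mul(-47, 42), Function('J')(Function('R')(0, -5))) = Add(Mul(-47, 42), Add(-3, Mul(2, Pow(Mul(-1, Add(7, -5), Add(-5, 0)), 2)))) = Add(-1974, Add(-3, Mul(2, Pow(Mul(-1, 2, -5), 2)))) = Add(-1974, Add(-3, Mul(2, Pow(10, 2)))) = Add(-1974, Add(-3, Mul(2, 100))) = Add(-1974, Add(-3, 200)) = Add(-1974, 197) = -1777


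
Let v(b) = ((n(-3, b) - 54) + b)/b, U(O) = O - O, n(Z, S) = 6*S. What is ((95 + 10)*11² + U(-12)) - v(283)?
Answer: 3593588/283 ≈ 12698.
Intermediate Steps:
U(O) = 0
v(b) = (-54 + 7*b)/b (v(b) = ((6*b - 54) + b)/b = ((-54 + 6*b) + b)/b = (-54 + 7*b)/b)
((95 + 10)*11² + U(-12)) - v(283) = ((95 + 10)*11² + 0) - (7 - 54/283) = (105*121 + 0) - (7 - 54*1/283) = (12705 + 0) - (7 - 54/283) = 12705 - 1*1927/283 = 12705 - 1927/283 = 3593588/283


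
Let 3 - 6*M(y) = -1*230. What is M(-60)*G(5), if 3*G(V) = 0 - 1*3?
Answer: -233/6 ≈ -38.833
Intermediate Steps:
G(V) = -1 (G(V) = (0 - 1*3)/3 = (0 - 3)/3 = (1/3)*(-3) = -1)
M(y) = 233/6 (M(y) = 1/2 - (-1)*230/6 = 1/2 - 1/6*(-230) = 1/2 + 115/3 = 233/6)
M(-60)*G(5) = (233/6)*(-1) = -233/6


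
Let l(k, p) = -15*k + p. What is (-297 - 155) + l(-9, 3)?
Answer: -314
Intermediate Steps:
l(k, p) = p - 15*k
(-297 - 155) + l(-9, 3) = (-297 - 155) + (3 - 15*(-9)) = -452 + (3 + 135) = -452 + 138 = -314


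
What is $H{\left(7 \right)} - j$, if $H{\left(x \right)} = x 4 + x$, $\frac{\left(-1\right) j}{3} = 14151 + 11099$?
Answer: $75785$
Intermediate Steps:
$j = -75750$ ($j = - 3 \left(14151 + 11099\right) = \left(-3\right) 25250 = -75750$)
$H{\left(x \right)} = 5 x$ ($H{\left(x \right)} = 4 x + x = 5 x$)
$H{\left(7 \right)} - j = 5 \cdot 7 - -75750 = 35 + 75750 = 75785$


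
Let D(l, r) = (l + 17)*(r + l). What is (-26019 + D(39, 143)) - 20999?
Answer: -36826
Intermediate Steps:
D(l, r) = (17 + l)*(l + r)
(-26019 + D(39, 143)) - 20999 = (-26019 + (39**2 + 17*39 + 17*143 + 39*143)) - 20999 = (-26019 + (1521 + 663 + 2431 + 5577)) - 20999 = (-26019 + 10192) - 20999 = -15827 - 20999 = -36826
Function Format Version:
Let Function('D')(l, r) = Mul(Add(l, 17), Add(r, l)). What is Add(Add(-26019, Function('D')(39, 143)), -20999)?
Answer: -36826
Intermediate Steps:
Function('D')(l, r) = Mul(Add(17, l), Add(l, r))
Add(Add(-26019, Function('D')(39, 143)), -20999) = Add(Add(-26019, Add(Pow(39, 2), Mul(17, 39), Mul(17, 143), Mul(39, 143))), -20999) = Add(Add(-26019, Add(1521, 663, 2431, 5577)), -20999) = Add(Add(-26019, 10192), -20999) = Add(-15827, -20999) = -36826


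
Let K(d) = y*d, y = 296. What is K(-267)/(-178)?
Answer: 444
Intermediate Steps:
K(d) = 296*d
K(-267)/(-178) = (296*(-267))/(-178) = -79032*(-1/178) = 444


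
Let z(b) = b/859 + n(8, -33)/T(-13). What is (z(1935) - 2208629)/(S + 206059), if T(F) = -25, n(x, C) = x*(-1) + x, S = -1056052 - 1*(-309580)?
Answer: 1897210376/464214767 ≈ 4.0869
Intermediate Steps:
S = -746472 (S = -1056052 + 309580 = -746472)
n(x, C) = 0 (n(x, C) = -x + x = 0)
z(b) = b/859 (z(b) = b/859 + 0/(-25) = b*(1/859) + 0*(-1/25) = b/859 + 0 = b/859)
(z(1935) - 2208629)/(S + 206059) = ((1/859)*1935 - 2208629)/(-746472 + 206059) = (1935/859 - 2208629)/(-540413) = -1897210376/859*(-1/540413) = 1897210376/464214767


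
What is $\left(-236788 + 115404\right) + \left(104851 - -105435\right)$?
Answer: $88902$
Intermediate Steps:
$\left(-236788 + 115404\right) + \left(104851 - -105435\right) = -121384 + \left(104851 + 105435\right) = -121384 + 210286 = 88902$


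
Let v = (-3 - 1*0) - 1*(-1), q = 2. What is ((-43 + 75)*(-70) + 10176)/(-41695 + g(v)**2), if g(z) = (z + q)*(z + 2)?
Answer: -256/1345 ≈ -0.19033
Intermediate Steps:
v = -2 (v = (-3 + 0) + 1 = -3 + 1 = -2)
g(z) = (2 + z)**2 (g(z) = (z + 2)*(z + 2) = (2 + z)*(2 + z) = (2 + z)**2)
((-43 + 75)*(-70) + 10176)/(-41695 + g(v)**2) = ((-43 + 75)*(-70) + 10176)/(-41695 + (4 + (-2)**2 + 4*(-2))**2) = (32*(-70) + 10176)/(-41695 + (4 + 4 - 8)**2) = (-2240 + 10176)/(-41695 + 0**2) = 7936/(-41695 + 0) = 7936/(-41695) = 7936*(-1/41695) = -256/1345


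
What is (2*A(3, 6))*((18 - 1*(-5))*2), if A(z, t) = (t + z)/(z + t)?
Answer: 92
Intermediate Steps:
A(z, t) = 1 (A(z, t) = (t + z)/(t + z) = 1)
(2*A(3, 6))*((18 - 1*(-5))*2) = (2*1)*((18 - 1*(-5))*2) = 2*((18 + 5)*2) = 2*(23*2) = 2*46 = 92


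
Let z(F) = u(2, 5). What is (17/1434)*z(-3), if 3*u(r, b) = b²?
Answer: 425/4302 ≈ 0.098791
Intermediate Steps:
u(r, b) = b²/3
z(F) = 25/3 (z(F) = (⅓)*5² = (⅓)*25 = 25/3)
(17/1434)*z(-3) = (17/1434)*(25/3) = 425/4302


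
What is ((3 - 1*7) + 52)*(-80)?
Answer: -3840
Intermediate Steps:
((3 - 1*7) + 52)*(-80) = ((3 - 7) + 52)*(-80) = (-4 + 52)*(-80) = 48*(-80) = -3840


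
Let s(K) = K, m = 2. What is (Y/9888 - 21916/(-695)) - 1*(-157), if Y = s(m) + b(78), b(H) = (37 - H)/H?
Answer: 101059573109/536028480 ≈ 188.53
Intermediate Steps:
b(H) = (37 - H)/H
Y = 115/78 (Y = 2 + (37 - 1*78)/78 = 2 + (37 - 78)/78 = 2 + (1/78)*(-41) = 2 - 41/78 = 115/78 ≈ 1.4744)
(Y/9888 - 21916/(-695)) - 1*(-157) = ((115/78)/9888 - 21916/(-695)) - 1*(-157) = ((115/78)*(1/9888) - 21916*(-1/695)) + 157 = (115/771264 + 21916/695) + 157 = 16903101749/536028480 + 157 = 101059573109/536028480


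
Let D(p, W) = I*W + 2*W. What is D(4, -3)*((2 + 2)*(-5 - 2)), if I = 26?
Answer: 2352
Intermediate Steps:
D(p, W) = 28*W (D(p, W) = 26*W + 2*W = 28*W)
D(4, -3)*((2 + 2)*(-5 - 2)) = (28*(-3))*((2 + 2)*(-5 - 2)) = -336*(-7) = -84*(-28) = 2352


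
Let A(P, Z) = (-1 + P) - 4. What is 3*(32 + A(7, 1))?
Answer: 102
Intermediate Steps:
A(P, Z) = -5 + P
3*(32 + A(7, 1)) = 3*(32 + (-5 + 7)) = 3*(32 + 2) = 3*34 = 102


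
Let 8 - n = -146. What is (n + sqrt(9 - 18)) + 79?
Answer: 233 + 3*I ≈ 233.0 + 3.0*I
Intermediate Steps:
n = 154 (n = 8 - 1*(-146) = 8 + 146 = 154)
(n + sqrt(9 - 18)) + 79 = (154 + sqrt(9 - 18)) + 79 = (154 + sqrt(-9)) + 79 = (154 + 3*I) + 79 = 233 + 3*I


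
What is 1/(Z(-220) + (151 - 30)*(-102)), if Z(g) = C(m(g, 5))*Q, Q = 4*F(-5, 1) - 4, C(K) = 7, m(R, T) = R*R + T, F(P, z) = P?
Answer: -1/12510 ≈ -7.9936e-5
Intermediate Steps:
m(R, T) = T + R² (m(R, T) = R² + T = T + R²)
Q = -24 (Q = 4*(-5) - 4 = -20 - 4 = -24)
Z(g) = -168 (Z(g) = 7*(-24) = -168)
1/(Z(-220) + (151 - 30)*(-102)) = 1/(-168 + (151 - 30)*(-102)) = 1/(-168 + 121*(-102)) = 1/(-168 - 12342) = 1/(-12510) = -1/12510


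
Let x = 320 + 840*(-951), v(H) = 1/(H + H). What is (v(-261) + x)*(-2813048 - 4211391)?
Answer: 2927978932830599/522 ≈ 5.6092e+12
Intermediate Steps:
v(H) = 1/(2*H)
x = -798520 (x = 320 - 798840 = -798520)
(v(-261) + x)*(-2813048 - 4211391) = ((½)/(-261) - 798520)*(-2813048 - 4211391) = ((½)*(-1/261) - 798520)*(-7024439) = (-1/522 - 798520)*(-7024439) = -416827441/522*(-7024439) = 2927978932830599/522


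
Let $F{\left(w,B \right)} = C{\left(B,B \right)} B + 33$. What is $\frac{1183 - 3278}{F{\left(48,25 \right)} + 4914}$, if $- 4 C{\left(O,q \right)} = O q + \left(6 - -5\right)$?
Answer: $- \frac{2095}{972} \approx -2.1553$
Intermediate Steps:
$C{\left(O,q \right)} = - \frac{11}{4} - \frac{O q}{4}$ ($C{\left(O,q \right)} = - \frac{O q + \left(6 - -5\right)}{4} = - \frac{O q + \left(6 + 5\right)}{4} = - \frac{O q + 11}{4} = - \frac{11 + O q}{4} = - \frac{11}{4} - \frac{O q}{4}$)
$F{\left(w,B \right)} = 33 + B \left(- \frac{11}{4} - \frac{B^{2}}{4}\right)$ ($F{\left(w,B \right)} = \left(- \frac{11}{4} - \frac{B B}{4}\right) B + 33 = \left(- \frac{11}{4} - \frac{B^{2}}{4}\right) B + 33 = B \left(- \frac{11}{4} - \frac{B^{2}}{4}\right) + 33 = 33 + B \left(- \frac{11}{4} - \frac{B^{2}}{4}\right)$)
$\frac{1183 - 3278}{F{\left(48,25 \right)} + 4914} = \frac{1183 - 3278}{\left(33 - \frac{25 \left(11 + 25^{2}\right)}{4}\right) + 4914} = - \frac{2095}{\left(33 - \frac{25 \left(11 + 625\right)}{4}\right) + 4914} = - \frac{2095}{\left(33 - \frac{25}{4} \cdot 636\right) + 4914} = - \frac{2095}{\left(33 - 3975\right) + 4914} = - \frac{2095}{-3942 + 4914} = - \frac{2095}{972}$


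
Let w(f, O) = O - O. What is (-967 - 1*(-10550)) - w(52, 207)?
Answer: 9583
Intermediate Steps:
w(f, O) = 0
(-967 - 1*(-10550)) - w(52, 207) = (-967 - 1*(-10550)) - 1*0 = (-967 + 10550) + 0 = 9583 + 0 = 9583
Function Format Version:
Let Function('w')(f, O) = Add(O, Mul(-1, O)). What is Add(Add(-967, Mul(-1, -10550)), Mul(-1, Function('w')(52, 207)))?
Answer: 9583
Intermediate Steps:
Function('w')(f, O) = 0
Add(Add(-967, Mul(-1, -10550)), Mul(-1, Function('w')(52, 207))) = Add(Add(-967, Mul(-1, -10550)), Mul(-1, 0)) = Add(Add(-967, 10550), 0) = Add(9583, 0) = 9583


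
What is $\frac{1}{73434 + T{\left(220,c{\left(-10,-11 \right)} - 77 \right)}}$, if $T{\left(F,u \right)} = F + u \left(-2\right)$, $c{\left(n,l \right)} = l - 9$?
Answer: $\frac{1}{73848} \approx 1.3541 \cdot 10^{-5}$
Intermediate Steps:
$c{\left(n,l \right)} = -9 + l$
$T{\left(F,u \right)} = F - 2 u$
$\frac{1}{73434 + T{\left(220,c{\left(-10,-11 \right)} - 77 \right)}} = \frac{1}{73434 + \left(220 - 2 \left(\left(-9 - 11\right) - 77\right)\right)} = \frac{1}{73434 + \left(220 - 2 \left(-20 - 77\right)\right)} = \frac{1}{73434 + \left(220 - -194\right)} = \frac{1}{73434 + \left(220 + 194\right)} = \frac{1}{73434 + 414} = \frac{1}{73848}$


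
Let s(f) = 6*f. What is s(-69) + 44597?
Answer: 44183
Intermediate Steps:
s(-69) + 44597 = 6*(-69) + 44597 = -414 + 44597 = 44183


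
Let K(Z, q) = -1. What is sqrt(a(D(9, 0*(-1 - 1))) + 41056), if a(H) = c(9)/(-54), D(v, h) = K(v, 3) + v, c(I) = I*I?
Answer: sqrt(164218)/2 ≈ 202.62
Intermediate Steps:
c(I) = I**2
D(v, h) = -1 + v
a(H) = -3/2 (a(H) = 9**2/(-54) = 81*(-1/54) = -3/2)
sqrt(a(D(9, 0*(-1 - 1))) + 41056) = sqrt(-3/2 + 41056) = sqrt(82109/2) = sqrt(164218)/2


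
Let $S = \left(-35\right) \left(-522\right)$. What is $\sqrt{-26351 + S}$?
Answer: $i \sqrt{8081} \approx 89.894 i$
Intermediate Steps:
$S = 18270$
$\sqrt{-26351 + S} = \sqrt{-26351 + 18270} = \sqrt{-8081} = i \sqrt{8081}$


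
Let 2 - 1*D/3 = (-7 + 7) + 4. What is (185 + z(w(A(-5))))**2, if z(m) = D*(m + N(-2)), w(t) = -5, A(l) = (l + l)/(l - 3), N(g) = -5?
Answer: 60025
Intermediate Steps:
A(l) = 2*l/(-3 + l) (A(l) = (2*l)/(-3 + l) = 2*l/(-3 + l))
D = -6 (D = 6 - 3*((-7 + 7) + 4) = 6 - 3*(0 + 4) = 6 - 3*4 = 6 - 12 = -6)
z(m) = 30 - 6*m (z(m) = -6*(m - 5) = -6*(-5 + m) = 30 - 6*m)
(185 + z(w(A(-5))))**2 = (185 + (30 - 6*(-5)))**2 = (185 + (30 + 30))**2 = (185 + 60)**2 = 245**2 = 60025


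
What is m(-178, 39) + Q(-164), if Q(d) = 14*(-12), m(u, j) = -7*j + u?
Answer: -619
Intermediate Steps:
m(u, j) = u - 7*j
Q(d) = -168
m(-178, 39) + Q(-164) = (-178 - 7*39) - 168 = (-178 - 273) - 168 = -451 - 168 = -619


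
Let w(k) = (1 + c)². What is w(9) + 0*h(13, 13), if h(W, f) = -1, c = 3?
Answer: 16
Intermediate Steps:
w(k) = 16 (w(k) = (1 + 3)² = 4² = 16)
w(9) + 0*h(13, 13) = 16 + 0*(-1) = 16 + 0 = 16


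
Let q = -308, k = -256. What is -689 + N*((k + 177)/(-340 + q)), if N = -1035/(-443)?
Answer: -21967259/31896 ≈ -688.71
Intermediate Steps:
N = 1035/443 (N = -1035*(-1/443) = 1035/443 ≈ 2.3363)
-689 + N*((k + 177)/(-340 + q)) = -689 + 1035*((-256 + 177)/(-340 - 308))/443 = -689 + 1035*(-79/(-648))/443 = -689 + 1035*(-79*(-1/648))/443 = -689 + (1035/443)*(79/648) = -689 + 9085/31896 = -21967259/31896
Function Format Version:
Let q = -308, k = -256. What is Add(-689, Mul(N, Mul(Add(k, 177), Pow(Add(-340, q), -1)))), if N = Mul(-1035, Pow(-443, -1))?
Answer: Rational(-21967259, 31896) ≈ -688.71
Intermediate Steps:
N = Rational(1035, 443) (N = Mul(-1035, Rational(-1, 443)) = Rational(1035, 443) ≈ 2.3363)
Add(-689, Mul(N, Mul(Add(k, 177), Pow(Add(-340, q), -1)))) = Add(-689, Mul(Rational(1035, 443), Mul(Add(-256, 177), Pow(Add(-340, -308), -1)))) = Add(-689, Mul(Rational(1035, 443), Mul(-79, Pow(-648, -1)))) = Add(-689, Mul(Rational(1035, 443), Mul(-79, Rational(-1, 648)))) = Add(-689, Mul(Rational(1035, 443), Rational(79, 648))) = Add(-689, Rational(9085, 31896)) = Rational(-21967259, 31896)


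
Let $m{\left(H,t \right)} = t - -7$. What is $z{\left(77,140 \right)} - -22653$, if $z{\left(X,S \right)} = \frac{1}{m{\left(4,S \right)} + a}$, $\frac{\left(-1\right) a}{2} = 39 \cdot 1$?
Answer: $\frac{1563058}{69} \approx 22653.0$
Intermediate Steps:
$m{\left(H,t \right)} = 7 + t$ ($m{\left(H,t \right)} = t + 7 = 7 + t$)
$a = -78$ ($a = - 2 \cdot 39 \cdot 1 = \left(-2\right) 39 = -78$)
$z{\left(X,S \right)} = \frac{1}{-71 + S}$ ($z{\left(X,S \right)} = \frac{1}{\left(7 + S\right) - 78} = \frac{1}{-71 + S}$)
$z{\left(77,140 \right)} - -22653 = \frac{1}{-71 + 140} - -22653 = \frac{1}{69} + 22653 = \frac{1563058}{69}$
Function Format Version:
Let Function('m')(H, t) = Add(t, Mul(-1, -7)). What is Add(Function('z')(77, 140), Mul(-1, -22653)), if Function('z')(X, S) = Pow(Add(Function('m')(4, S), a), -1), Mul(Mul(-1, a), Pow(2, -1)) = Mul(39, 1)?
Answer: Rational(1563058, 69) ≈ 22653.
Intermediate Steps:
Function('m')(H, t) = Add(7, t) (Function('m')(H, t) = Add(t, 7) = Add(7, t))
a = -78 (a = Mul(-2, Mul(39, 1)) = Mul(-2, 39) = -78)
Function('z')(X, S) = Pow(Add(-71, S), -1) (Function('z')(X, S) = Pow(Add(Add(7, S), -78), -1) = Pow(Add(-71, S), -1))
Add(Function('z')(77, 140), Mul(-1, -22653)) = Add(Pow(Add(-71, 140), -1), Mul(-1, -22653)) = Add(Pow(69, -1), 22653) = Add(Rational(1, 69), 22653) = Rational(1563058, 69)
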